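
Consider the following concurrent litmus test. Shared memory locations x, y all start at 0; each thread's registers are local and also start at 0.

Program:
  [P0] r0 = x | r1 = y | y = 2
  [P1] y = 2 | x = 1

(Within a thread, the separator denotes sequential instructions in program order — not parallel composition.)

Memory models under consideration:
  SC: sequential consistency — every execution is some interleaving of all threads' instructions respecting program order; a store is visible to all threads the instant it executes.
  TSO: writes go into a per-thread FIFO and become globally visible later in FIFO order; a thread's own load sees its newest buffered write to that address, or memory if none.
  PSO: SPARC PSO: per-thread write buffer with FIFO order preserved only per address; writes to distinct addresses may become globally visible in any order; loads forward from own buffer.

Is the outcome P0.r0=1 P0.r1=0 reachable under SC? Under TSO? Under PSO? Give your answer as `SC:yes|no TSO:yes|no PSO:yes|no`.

SC:no TSO:no PSO:yes

outcome vector order: (P0.r0,P0.r1)
SC (3): (0,0) (0,2) (1,2)
TSO (3): (0,0) (0,2) (1,2)
PSO (4): (0,0) (0,2) (1,0) (1,2)
target (1,0) ∈ {PSO}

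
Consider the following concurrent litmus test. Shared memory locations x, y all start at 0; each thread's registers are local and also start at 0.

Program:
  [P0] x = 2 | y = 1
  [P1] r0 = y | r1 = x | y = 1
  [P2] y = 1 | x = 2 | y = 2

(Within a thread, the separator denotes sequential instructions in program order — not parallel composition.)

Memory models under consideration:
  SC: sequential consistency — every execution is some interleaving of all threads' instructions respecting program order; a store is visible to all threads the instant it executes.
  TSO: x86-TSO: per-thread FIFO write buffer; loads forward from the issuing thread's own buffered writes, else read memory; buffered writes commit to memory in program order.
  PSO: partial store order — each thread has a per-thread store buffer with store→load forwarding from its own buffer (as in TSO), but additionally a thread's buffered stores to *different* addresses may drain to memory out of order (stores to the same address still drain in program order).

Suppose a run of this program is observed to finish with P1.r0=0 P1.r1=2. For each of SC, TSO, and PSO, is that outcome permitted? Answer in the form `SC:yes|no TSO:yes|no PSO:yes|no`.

outcome vector order: (P1.r0,P1.r1)
[SC] allowed = {0/0, 0/2, 1/0, 1/2, 2/2}
[TSO] allowed = {0/0, 0/2, 1/0, 1/2, 2/2}
[PSO] allowed = {0/0, 0/2, 1/0, 1/2, 2/0, 2/2}
target 0/2 ∈ {SC,TSO,PSO}

SC:yes TSO:yes PSO:yes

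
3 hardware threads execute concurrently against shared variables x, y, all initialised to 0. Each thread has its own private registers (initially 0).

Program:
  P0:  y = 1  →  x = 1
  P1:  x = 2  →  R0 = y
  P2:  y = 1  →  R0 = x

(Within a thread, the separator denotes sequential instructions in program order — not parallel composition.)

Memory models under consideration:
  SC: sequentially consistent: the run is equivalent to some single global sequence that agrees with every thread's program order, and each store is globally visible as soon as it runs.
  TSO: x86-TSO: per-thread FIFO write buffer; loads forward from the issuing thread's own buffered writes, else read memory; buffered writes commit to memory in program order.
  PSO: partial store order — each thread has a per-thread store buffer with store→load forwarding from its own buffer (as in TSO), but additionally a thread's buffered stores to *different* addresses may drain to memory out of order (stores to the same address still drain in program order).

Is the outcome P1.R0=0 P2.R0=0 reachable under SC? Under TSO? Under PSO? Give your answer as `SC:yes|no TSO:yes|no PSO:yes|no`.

outcome vector order: (P1.R0,P2.R0)
under SC → (0,1); (0,2); (1,0); (1,1); (1,2)
under TSO → (0,0); (0,1); (0,2); (1,0); (1,1); (1,2)
under PSO → (0,0); (0,1); (0,2); (1,0); (1,1); (1,2)
target (0,0) ∈ {TSO,PSO}

SC:no TSO:yes PSO:yes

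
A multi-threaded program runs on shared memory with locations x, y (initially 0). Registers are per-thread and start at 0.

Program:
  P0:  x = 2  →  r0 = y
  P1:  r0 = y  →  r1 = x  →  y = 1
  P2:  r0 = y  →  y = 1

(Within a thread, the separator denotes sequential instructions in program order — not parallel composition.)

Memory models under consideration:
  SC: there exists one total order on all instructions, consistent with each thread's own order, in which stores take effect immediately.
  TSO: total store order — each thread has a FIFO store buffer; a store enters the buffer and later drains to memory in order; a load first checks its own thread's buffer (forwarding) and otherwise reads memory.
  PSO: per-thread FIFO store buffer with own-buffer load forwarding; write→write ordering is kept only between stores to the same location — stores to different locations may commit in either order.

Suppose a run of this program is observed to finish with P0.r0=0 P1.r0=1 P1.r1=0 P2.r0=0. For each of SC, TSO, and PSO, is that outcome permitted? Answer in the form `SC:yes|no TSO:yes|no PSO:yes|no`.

outcome vector order: (P0.r0,P1.r0,P1.r1,P2.r0)
SC (11): 0000, 0001, 0020, 0021, 0120, 1000, 1001, 1020, 1021, 1100, 1120
TSO (12): 0000, 0001, 0020, 0021, 0100, 0120, 1000, 1001, 1020, 1021, 1100, 1120
PSO (12): 0000, 0001, 0020, 0021, 0100, 0120, 1000, 1001, 1020, 1021, 1100, 1120
target 0100 ∈ {TSO,PSO}

SC:no TSO:yes PSO:yes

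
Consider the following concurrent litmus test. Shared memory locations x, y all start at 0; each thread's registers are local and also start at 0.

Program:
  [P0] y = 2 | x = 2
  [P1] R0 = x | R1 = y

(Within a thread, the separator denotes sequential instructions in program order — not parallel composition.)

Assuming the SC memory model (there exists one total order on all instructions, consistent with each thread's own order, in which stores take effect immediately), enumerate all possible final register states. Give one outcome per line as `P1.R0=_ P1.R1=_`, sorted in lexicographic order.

outcome vector order: (P1.R0,P1.R1)
|SC outcomes| = 3

P1.R0=0 P1.R1=0
P1.R0=0 P1.R1=2
P1.R0=2 P1.R1=2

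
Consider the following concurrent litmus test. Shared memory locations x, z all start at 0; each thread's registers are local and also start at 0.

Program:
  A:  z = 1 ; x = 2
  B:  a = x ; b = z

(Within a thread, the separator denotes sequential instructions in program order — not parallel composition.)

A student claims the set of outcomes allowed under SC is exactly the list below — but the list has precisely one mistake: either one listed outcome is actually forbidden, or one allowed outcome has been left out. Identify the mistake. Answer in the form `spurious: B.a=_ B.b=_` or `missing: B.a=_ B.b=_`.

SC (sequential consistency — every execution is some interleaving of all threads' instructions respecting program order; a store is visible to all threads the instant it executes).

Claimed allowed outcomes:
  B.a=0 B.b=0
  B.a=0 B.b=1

outcome vector order: (B.a,B.b)
[SC] allowed = {(0,0), (0,1), (2,1)}
SC∖claimed = {(2,1)}

missing: B.a=2 B.b=1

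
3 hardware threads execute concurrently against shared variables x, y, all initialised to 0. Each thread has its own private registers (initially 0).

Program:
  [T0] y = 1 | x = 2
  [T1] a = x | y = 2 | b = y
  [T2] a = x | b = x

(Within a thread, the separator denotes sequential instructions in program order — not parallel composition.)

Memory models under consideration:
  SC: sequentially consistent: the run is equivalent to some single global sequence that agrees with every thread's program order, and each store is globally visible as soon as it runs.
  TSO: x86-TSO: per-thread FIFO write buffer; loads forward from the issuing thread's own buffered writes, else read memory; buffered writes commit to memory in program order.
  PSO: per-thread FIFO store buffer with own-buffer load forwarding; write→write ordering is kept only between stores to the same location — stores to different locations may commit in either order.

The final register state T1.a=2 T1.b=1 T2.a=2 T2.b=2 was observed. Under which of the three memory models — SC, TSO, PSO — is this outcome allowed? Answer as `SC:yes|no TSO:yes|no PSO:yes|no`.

outcome vector order: (T1.a,T1.b,T2.a,T2.b)
under SC → (0,1,0,0); (0,1,0,2); (0,1,2,2); (0,2,0,0); (0,2,0,2); (0,2,2,2); (2,2,0,0); (2,2,0,2); (2,2,2,2)
under TSO → (0,1,0,0); (0,1,0,2); (0,1,2,2); (0,2,0,0); (0,2,0,2); (0,2,2,2); (2,2,0,0); (2,2,0,2); (2,2,2,2)
under PSO → (0,1,0,0); (0,1,0,2); (0,1,2,2); (0,2,0,0); (0,2,0,2); (0,2,2,2); (2,1,0,0); (2,1,0,2); (2,1,2,2); (2,2,0,0); (2,2,0,2); (2,2,2,2)
target (2,1,2,2) ∈ {PSO}

SC:no TSO:no PSO:yes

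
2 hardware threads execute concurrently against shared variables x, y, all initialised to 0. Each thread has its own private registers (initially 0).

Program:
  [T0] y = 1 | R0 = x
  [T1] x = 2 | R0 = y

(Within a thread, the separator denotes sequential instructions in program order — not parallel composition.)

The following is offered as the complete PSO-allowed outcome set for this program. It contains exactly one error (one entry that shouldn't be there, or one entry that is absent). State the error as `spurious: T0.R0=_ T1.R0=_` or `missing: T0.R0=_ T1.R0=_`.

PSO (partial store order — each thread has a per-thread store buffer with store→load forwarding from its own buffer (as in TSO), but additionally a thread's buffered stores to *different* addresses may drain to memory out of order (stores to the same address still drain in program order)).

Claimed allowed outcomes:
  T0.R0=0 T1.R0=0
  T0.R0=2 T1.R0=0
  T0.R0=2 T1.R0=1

missing: T0.R0=0 T1.R0=1

outcome vector order: (T0.R0,T1.R0)
PSO (4): 0/0 0/1 2/0 2/1
PSO∖claimed = {0/1}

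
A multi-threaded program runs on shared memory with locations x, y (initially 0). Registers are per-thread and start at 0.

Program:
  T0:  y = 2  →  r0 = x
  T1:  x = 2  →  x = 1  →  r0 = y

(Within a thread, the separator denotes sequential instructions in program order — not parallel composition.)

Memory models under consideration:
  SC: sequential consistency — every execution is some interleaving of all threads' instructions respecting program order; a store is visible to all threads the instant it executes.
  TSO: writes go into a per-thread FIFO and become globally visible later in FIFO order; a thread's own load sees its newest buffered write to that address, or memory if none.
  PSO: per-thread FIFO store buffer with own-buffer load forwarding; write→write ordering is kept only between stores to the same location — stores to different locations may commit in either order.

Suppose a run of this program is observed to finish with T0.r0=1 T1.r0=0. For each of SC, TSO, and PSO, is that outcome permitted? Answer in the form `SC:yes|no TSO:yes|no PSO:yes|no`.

SC:yes TSO:yes PSO:yes

outcome vector order: (T0.r0,T1.r0)
SC (4): <0 2>; <1 0>; <1 2>; <2 2>
TSO (6): <0 0>; <0 2>; <1 0>; <1 2>; <2 0>; <2 2>
PSO (6): <0 0>; <0 2>; <1 0>; <1 2>; <2 0>; <2 2>
target <1 0> ∈ {SC,TSO,PSO}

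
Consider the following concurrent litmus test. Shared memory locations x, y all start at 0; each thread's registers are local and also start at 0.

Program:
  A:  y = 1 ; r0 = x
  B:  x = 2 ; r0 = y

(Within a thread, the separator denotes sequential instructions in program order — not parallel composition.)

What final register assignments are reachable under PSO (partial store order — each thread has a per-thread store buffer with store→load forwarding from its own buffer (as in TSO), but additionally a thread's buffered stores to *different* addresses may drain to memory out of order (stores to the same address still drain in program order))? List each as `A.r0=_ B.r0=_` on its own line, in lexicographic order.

outcome vector order: (A.r0,B.r0)
|PSO outcomes| = 4

A.r0=0 B.r0=0
A.r0=0 B.r0=1
A.r0=2 B.r0=0
A.r0=2 B.r0=1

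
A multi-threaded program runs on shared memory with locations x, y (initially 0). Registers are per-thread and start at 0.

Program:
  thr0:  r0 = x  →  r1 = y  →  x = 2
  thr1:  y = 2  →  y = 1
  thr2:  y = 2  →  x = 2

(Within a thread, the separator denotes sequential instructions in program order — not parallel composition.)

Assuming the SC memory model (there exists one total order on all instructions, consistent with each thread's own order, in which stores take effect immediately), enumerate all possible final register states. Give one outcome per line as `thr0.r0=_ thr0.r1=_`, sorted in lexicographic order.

thr0.r0=0 thr0.r1=0
thr0.r0=0 thr0.r1=1
thr0.r0=0 thr0.r1=2
thr0.r0=2 thr0.r1=1
thr0.r0=2 thr0.r1=2

outcome vector order: (thr0.r0,thr0.r1)
|SC outcomes| = 5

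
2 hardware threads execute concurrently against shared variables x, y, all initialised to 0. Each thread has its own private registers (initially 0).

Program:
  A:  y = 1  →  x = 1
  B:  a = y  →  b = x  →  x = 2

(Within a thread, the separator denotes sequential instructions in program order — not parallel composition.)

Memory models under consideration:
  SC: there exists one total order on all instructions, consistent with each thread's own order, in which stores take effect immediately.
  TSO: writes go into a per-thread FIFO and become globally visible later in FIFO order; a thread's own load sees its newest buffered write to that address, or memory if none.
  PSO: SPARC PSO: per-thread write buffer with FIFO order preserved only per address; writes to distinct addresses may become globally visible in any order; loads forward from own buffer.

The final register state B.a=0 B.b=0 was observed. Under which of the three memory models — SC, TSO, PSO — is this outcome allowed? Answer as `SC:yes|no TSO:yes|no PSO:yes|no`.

outcome vector order: (B.a,B.b)
[SC] allowed = {0/0; 0/1; 1/0; 1/1}
[TSO] allowed = {0/0; 0/1; 1/0; 1/1}
[PSO] allowed = {0/0; 0/1; 1/0; 1/1}
target 0/0 ∈ {SC,TSO,PSO}

SC:yes TSO:yes PSO:yes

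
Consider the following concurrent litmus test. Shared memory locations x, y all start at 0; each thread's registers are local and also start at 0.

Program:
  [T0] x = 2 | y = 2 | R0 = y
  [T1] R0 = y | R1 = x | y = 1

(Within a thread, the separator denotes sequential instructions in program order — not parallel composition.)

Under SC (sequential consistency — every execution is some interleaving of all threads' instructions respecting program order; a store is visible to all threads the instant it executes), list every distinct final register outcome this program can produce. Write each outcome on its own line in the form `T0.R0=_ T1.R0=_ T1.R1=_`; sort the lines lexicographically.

T0.R0=1 T1.R0=0 T1.R1=0
T0.R0=1 T1.R0=0 T1.R1=2
T0.R0=1 T1.R0=2 T1.R1=2
T0.R0=2 T1.R0=0 T1.R1=0
T0.R0=2 T1.R0=0 T1.R1=2
T0.R0=2 T1.R0=2 T1.R1=2

outcome vector order: (T0.R0,T1.R0,T1.R1)
|SC outcomes| = 6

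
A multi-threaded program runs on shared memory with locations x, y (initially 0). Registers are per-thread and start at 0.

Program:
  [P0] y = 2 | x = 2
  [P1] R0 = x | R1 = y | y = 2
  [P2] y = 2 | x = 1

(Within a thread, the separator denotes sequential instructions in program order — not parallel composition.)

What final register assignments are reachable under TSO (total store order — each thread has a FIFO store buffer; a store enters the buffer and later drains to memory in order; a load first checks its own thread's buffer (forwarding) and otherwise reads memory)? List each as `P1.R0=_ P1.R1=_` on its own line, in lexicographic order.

P1.R0=0 P1.R1=0
P1.R0=0 P1.R1=2
P1.R0=1 P1.R1=2
P1.R0=2 P1.R1=2

outcome vector order: (P1.R0,P1.R1)
|TSO outcomes| = 4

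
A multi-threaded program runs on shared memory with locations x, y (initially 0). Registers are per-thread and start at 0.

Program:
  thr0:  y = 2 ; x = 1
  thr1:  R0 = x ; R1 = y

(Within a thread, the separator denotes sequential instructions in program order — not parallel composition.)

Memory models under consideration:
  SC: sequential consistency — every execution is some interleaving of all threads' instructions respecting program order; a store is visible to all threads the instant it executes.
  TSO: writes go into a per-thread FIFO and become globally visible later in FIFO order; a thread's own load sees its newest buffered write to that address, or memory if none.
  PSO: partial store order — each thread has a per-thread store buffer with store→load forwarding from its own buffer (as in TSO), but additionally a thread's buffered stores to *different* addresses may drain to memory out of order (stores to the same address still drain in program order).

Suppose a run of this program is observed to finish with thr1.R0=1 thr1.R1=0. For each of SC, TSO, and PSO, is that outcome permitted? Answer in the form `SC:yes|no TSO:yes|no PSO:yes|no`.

SC:no TSO:no PSO:yes

outcome vector order: (thr1.R0,thr1.R1)
SC (3): 0/0, 0/2, 1/2
TSO (3): 0/0, 0/2, 1/2
PSO (4): 0/0, 0/2, 1/0, 1/2
target 1/0 ∈ {PSO}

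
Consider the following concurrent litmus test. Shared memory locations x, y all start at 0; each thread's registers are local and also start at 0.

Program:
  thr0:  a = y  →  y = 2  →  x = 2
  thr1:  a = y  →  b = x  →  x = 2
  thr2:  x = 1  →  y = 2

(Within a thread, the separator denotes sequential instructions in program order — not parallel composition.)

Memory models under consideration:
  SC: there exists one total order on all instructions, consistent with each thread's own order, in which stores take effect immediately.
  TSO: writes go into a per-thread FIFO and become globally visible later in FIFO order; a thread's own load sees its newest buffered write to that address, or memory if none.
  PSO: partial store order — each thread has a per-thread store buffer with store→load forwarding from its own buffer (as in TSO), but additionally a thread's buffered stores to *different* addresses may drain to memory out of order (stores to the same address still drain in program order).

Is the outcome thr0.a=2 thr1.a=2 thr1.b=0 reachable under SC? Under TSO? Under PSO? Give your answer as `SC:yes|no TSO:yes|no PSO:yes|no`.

outcome vector order: (thr0.a,thr1.a,thr1.b)
SC: 11 outcomes — {<0 0 0>, <0 0 1>, <0 0 2>, <0 2 0>, <0 2 1>, <0 2 2>, <2 0 0>, <2 0 1>, <2 0 2>, <2 2 1>, <2 2 2>}
TSO: 11 outcomes — {<0 0 0>, <0 0 1>, <0 0 2>, <0 2 0>, <0 2 1>, <0 2 2>, <2 0 0>, <2 0 1>, <2 0 2>, <2 2 1>, <2 2 2>}
PSO: 12 outcomes — {<0 0 0>, <0 0 1>, <0 0 2>, <0 2 0>, <0 2 1>, <0 2 2>, <2 0 0>, <2 0 1>, <2 0 2>, <2 2 0>, <2 2 1>, <2 2 2>}
target <2 2 0> ∈ {PSO}

SC:no TSO:no PSO:yes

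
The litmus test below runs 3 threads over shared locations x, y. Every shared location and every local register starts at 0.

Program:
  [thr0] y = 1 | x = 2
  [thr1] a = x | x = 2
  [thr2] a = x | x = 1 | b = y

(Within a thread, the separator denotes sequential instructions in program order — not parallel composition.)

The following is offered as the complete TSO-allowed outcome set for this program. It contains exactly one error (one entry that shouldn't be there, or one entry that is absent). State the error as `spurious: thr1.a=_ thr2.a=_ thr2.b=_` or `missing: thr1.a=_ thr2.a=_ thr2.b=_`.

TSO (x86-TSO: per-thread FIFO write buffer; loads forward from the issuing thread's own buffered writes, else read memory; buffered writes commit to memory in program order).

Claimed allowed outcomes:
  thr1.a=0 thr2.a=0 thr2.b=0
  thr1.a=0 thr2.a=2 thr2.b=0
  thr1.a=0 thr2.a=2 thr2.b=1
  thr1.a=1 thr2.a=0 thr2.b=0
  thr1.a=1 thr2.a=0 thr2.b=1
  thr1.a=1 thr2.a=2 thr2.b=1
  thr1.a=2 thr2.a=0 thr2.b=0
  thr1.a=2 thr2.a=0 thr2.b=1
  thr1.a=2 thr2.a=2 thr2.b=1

outcome vector order: (thr1.a,thr2.a,thr2.b)
TSO: 10 outcomes — {0/0/0 0/0/1 0/2/0 0/2/1 1/0/0 1/0/1 1/2/1 2/0/0 2/0/1 2/2/1}
TSO∖claimed = {0/0/1}

missing: thr1.a=0 thr2.a=0 thr2.b=1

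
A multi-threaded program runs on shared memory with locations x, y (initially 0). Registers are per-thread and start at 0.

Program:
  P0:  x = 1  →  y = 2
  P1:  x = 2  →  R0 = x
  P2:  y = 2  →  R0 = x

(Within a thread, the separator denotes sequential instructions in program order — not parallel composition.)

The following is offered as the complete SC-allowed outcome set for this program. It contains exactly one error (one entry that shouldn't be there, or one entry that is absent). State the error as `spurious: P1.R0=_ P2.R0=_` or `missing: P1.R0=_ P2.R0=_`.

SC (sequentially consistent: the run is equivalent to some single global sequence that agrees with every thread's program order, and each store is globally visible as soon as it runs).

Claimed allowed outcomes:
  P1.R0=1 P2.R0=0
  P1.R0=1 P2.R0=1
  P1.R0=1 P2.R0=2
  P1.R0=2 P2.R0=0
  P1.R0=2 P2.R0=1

missing: P1.R0=2 P2.R0=2

outcome vector order: (P1.R0,P2.R0)
under SC → <1 0>, <1 1>, <1 2>, <2 0>, <2 1>, <2 2>
SC∖claimed = {<2 2>}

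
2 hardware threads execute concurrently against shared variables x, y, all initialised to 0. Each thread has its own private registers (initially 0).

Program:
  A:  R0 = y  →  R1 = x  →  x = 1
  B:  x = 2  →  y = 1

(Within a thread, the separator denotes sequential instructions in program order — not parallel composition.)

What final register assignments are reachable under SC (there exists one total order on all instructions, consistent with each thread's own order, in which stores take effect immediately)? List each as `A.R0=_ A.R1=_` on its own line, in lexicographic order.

A.R0=0 A.R1=0
A.R0=0 A.R1=2
A.R0=1 A.R1=2

outcome vector order: (A.R0,A.R1)
|SC outcomes| = 3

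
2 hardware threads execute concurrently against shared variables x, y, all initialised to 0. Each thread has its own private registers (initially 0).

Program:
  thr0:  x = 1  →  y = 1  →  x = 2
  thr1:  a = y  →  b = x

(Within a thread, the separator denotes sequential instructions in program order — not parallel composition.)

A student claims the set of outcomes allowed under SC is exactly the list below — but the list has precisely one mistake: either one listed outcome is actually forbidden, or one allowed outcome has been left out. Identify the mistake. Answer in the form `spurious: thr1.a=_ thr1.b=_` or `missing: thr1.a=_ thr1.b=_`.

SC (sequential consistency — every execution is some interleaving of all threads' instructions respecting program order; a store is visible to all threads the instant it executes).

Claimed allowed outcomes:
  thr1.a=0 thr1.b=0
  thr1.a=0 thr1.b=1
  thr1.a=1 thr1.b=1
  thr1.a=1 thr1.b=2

outcome vector order: (thr1.a,thr1.b)
SC: 5 outcomes — {<0 0>, <0 1>, <0 2>, <1 1>, <1 2>}
SC∖claimed = {<0 2>}

missing: thr1.a=0 thr1.b=2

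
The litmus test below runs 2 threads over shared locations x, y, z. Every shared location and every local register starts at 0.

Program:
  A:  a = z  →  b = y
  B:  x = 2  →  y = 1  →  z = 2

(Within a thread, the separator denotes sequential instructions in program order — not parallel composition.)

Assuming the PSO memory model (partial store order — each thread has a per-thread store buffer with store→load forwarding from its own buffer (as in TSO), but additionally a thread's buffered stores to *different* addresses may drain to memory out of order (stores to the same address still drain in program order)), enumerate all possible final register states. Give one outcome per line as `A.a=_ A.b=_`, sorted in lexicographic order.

A.a=0 A.b=0
A.a=0 A.b=1
A.a=2 A.b=0
A.a=2 A.b=1

outcome vector order: (A.a,A.b)
|PSO outcomes| = 4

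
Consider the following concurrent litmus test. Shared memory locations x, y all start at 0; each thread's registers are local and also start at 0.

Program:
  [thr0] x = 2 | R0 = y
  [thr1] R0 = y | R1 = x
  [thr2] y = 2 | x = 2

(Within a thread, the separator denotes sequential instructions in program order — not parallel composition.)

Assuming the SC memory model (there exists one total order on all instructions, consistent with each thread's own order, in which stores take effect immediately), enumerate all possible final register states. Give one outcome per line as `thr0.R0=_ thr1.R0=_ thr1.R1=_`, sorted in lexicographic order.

thr0.R0=0 thr1.R0=0 thr1.R1=0
thr0.R0=0 thr1.R0=0 thr1.R1=2
thr0.R0=0 thr1.R0=2 thr1.R1=2
thr0.R0=2 thr1.R0=0 thr1.R1=0
thr0.R0=2 thr1.R0=0 thr1.R1=2
thr0.R0=2 thr1.R0=2 thr1.R1=0
thr0.R0=2 thr1.R0=2 thr1.R1=2

outcome vector order: (thr0.R0,thr1.R0,thr1.R1)
|SC outcomes| = 7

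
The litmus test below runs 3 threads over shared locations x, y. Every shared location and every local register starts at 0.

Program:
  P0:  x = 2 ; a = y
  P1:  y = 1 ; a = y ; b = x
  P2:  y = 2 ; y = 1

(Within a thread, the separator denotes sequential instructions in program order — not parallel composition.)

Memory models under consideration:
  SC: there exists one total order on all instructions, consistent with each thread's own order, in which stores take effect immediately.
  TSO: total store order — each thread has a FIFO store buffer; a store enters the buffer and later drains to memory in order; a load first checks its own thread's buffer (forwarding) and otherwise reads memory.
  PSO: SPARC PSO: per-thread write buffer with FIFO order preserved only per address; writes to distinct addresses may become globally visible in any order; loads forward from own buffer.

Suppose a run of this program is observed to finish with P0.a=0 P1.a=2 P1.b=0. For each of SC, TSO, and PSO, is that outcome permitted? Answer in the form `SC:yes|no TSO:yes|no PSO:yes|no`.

SC:no TSO:yes PSO:yes

outcome vector order: (P0.a,P1.a,P1.b)
under SC → 012 022 110 112 120 122 210 212 220 222
under TSO → 010 012 020 022 110 112 120 122 210 212 220 222
under PSO → 010 012 020 022 110 112 120 122 210 212 220 222
target 020 ∈ {TSO,PSO}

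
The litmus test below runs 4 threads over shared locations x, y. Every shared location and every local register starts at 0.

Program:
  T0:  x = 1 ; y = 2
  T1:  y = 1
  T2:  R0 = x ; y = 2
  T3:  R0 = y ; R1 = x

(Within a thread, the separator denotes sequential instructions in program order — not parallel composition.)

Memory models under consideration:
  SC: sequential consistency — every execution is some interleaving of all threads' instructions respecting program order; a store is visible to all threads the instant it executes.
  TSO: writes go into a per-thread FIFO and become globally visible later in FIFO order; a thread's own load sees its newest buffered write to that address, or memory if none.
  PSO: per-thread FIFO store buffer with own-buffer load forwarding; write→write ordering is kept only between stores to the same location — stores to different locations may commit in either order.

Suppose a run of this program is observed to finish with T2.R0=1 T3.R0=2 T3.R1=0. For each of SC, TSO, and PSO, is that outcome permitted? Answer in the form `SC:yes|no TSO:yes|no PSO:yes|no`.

outcome vector order: (T2.R0,T3.R0,T3.R1)
SC: 11 outcomes — {000 001 010 011 020 021 100 101 110 111 121}
TSO: 11 outcomes — {000 001 010 011 020 021 100 101 110 111 121}
PSO: 12 outcomes — {000 001 010 011 020 021 100 101 110 111 120 121}
target 120 ∈ {PSO}

SC:no TSO:no PSO:yes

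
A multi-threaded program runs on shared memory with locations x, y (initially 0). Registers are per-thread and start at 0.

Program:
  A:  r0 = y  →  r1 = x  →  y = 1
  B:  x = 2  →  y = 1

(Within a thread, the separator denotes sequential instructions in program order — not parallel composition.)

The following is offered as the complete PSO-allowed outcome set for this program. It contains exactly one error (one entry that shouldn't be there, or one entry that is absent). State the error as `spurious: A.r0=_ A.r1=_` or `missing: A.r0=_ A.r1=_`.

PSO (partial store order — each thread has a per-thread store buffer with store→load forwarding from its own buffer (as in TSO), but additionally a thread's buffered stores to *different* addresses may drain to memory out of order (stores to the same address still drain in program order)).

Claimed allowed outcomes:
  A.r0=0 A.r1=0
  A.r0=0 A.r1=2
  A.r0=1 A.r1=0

outcome vector order: (A.r0,A.r1)
PSO: 4 outcomes — {0/0; 0/2; 1/0; 1/2}
PSO∖claimed = {1/2}

missing: A.r0=1 A.r1=2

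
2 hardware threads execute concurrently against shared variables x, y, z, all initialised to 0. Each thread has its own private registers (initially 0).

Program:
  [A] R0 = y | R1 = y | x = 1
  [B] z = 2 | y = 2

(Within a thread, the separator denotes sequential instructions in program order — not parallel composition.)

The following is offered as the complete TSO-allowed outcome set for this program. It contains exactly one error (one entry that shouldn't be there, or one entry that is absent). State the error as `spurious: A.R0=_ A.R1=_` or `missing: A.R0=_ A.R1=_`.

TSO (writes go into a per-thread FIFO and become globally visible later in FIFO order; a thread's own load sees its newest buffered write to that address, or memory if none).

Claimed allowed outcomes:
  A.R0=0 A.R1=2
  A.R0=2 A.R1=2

missing: A.R0=0 A.R1=0

outcome vector order: (A.R0,A.R1)
TSO: 3 outcomes — {0/0; 0/2; 2/2}
TSO∖claimed = {0/0}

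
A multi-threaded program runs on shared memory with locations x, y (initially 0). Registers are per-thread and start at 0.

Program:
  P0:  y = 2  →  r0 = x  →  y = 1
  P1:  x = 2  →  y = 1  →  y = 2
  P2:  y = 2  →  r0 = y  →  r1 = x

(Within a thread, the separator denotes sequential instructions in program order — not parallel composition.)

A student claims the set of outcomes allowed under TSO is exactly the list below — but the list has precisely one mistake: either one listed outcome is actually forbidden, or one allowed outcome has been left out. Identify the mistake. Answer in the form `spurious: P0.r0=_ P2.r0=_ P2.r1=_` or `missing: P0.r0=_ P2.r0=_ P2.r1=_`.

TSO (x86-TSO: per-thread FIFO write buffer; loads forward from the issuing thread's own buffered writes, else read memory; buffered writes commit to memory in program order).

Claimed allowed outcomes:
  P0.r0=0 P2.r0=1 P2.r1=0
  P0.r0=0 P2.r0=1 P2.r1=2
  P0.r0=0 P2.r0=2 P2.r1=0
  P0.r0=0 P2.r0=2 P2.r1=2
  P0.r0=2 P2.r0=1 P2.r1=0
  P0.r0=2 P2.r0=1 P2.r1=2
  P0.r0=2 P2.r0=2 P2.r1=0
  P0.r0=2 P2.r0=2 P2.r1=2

outcome vector order: (P0.r0,P2.r0,P2.r1)
[TSO] allowed = {(0,1,0) (0,1,2) (0,2,0) (0,2,2) (2,1,2) (2,2,0) (2,2,2)}
claimed∖TSO = {(2,1,0)}

spurious: P0.r0=2 P2.r0=1 P2.r1=0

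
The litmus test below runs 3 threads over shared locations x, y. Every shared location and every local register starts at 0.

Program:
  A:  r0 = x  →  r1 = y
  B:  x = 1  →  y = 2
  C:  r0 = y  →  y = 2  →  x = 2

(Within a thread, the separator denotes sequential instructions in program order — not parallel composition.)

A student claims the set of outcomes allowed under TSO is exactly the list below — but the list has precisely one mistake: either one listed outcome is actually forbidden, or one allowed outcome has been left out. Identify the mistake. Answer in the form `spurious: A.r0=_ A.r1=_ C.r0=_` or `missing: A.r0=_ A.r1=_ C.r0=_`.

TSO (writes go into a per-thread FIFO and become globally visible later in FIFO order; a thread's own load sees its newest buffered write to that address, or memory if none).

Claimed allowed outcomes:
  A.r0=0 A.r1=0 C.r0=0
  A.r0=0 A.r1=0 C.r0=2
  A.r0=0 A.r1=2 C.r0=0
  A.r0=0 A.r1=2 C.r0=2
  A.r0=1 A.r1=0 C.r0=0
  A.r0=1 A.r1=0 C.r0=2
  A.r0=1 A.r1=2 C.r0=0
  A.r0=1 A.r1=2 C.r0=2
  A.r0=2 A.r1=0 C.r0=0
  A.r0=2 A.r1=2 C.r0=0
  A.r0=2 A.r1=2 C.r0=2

outcome vector order: (A.r0,A.r1,C.r0)
TSO (10): (0,0,0) (0,0,2) (0,2,0) (0,2,2) (1,0,0) (1,0,2) (1,2,0) (1,2,2) (2,2,0) (2,2,2)
claimed∖TSO = {(2,0,0)}

spurious: A.r0=2 A.r1=0 C.r0=0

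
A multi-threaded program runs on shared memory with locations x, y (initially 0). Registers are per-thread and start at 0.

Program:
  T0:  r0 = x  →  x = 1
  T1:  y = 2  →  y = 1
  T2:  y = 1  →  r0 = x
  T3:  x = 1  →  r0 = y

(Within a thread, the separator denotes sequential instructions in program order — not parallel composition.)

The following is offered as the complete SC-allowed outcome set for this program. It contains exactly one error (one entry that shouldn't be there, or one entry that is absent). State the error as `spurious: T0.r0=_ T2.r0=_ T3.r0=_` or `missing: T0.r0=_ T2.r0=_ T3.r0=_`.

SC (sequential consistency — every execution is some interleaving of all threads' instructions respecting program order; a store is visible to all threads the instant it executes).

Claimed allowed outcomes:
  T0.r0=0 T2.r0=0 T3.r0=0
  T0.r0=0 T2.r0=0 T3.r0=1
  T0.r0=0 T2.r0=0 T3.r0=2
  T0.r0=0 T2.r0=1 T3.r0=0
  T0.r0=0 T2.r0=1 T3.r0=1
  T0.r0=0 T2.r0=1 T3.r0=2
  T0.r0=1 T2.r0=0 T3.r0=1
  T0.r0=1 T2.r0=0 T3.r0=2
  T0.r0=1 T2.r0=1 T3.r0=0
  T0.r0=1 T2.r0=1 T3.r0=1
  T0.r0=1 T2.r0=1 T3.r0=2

spurious: T0.r0=0 T2.r0=0 T3.r0=0

outcome vector order: (T0.r0,T2.r0,T3.r0)
SC: 10 outcomes — {<0 0 1>; <0 0 2>; <0 1 0>; <0 1 1>; <0 1 2>; <1 0 1>; <1 0 2>; <1 1 0>; <1 1 1>; <1 1 2>}
claimed∖SC = {<0 0 0>}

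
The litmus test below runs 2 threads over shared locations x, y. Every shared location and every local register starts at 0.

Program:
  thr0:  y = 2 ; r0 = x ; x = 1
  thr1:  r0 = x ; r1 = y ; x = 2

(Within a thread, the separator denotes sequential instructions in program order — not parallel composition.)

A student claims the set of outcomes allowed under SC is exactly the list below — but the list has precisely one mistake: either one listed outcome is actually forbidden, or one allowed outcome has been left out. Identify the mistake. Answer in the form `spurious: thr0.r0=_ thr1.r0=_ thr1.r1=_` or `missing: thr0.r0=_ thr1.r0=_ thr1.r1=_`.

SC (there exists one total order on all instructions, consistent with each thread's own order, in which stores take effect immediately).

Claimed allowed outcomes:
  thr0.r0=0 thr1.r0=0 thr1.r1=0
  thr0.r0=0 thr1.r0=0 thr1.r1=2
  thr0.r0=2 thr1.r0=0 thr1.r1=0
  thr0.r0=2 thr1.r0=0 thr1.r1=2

outcome vector order: (thr0.r0,thr1.r0,thr1.r1)
SC (5): (0,0,0) (0,0,2) (0,1,2) (2,0,0) (2,0,2)
SC∖claimed = {(0,1,2)}

missing: thr0.r0=0 thr1.r0=1 thr1.r1=2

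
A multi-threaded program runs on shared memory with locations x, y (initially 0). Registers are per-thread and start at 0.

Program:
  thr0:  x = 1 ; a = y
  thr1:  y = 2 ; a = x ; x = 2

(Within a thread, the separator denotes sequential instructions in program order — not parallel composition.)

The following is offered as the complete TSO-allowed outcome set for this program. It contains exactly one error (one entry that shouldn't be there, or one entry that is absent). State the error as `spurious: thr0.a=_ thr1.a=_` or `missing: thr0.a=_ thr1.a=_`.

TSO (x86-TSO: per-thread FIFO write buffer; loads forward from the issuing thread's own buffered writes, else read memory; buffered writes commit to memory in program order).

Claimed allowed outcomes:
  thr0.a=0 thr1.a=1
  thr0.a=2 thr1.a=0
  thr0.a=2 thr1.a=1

missing: thr0.a=0 thr1.a=0

outcome vector order: (thr0.a,thr1.a)
TSO: 4 outcomes — {0/0 0/1 2/0 2/1}
TSO∖claimed = {0/0}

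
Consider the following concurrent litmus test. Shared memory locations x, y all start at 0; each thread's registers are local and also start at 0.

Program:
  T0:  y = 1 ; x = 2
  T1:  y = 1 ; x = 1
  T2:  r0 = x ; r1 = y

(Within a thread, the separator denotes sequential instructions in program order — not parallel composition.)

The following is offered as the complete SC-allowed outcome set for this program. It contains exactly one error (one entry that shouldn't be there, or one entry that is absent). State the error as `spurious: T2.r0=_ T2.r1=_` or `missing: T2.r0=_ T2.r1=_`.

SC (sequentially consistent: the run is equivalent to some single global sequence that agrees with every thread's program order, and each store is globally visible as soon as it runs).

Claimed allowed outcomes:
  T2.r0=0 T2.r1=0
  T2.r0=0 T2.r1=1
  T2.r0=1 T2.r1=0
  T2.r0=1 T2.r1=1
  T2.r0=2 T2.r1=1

spurious: T2.r0=1 T2.r1=0

outcome vector order: (T2.r0,T2.r1)
under SC → <0 0> <0 1> <1 1> <2 1>
claimed∖SC = {<1 0>}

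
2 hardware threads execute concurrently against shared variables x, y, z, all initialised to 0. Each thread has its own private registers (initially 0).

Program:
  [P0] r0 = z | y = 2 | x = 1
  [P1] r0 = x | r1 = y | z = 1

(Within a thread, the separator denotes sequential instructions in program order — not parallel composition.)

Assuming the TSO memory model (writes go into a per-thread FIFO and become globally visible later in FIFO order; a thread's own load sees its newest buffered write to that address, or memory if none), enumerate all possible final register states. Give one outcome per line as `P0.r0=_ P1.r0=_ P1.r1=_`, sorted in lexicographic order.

P0.r0=0 P1.r0=0 P1.r1=0
P0.r0=0 P1.r0=0 P1.r1=2
P0.r0=0 P1.r0=1 P1.r1=2
P0.r0=1 P1.r0=0 P1.r1=0

outcome vector order: (P0.r0,P1.r0,P1.r1)
|TSO outcomes| = 4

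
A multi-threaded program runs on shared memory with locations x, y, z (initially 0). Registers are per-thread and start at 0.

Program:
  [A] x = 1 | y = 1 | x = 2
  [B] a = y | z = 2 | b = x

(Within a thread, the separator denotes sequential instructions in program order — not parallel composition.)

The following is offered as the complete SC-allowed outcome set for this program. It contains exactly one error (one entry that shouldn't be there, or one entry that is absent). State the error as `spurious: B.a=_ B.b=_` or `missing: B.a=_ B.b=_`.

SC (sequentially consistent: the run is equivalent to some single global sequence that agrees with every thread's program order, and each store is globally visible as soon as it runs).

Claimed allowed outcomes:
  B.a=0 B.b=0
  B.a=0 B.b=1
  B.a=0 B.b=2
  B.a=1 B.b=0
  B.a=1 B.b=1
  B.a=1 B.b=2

outcome vector order: (B.a,B.b)
under SC → 00, 01, 02, 11, 12
claimed∖SC = {10}

spurious: B.a=1 B.b=0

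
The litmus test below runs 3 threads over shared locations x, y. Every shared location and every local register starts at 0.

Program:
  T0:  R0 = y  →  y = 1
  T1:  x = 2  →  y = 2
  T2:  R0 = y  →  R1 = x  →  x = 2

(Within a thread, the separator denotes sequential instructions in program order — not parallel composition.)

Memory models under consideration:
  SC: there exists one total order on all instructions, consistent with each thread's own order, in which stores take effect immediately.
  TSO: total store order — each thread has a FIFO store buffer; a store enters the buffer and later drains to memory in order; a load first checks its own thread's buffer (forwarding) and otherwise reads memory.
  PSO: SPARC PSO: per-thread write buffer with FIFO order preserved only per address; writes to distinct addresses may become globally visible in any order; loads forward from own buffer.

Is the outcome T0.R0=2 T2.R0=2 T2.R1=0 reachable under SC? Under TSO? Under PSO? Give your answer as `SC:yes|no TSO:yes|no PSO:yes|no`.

SC:no TSO:no PSO:yes

outcome vector order: (T0.R0,T2.R0,T2.R1)
[SC] allowed = {000 002 010 012 022 200 202 212 222}
[TSO] allowed = {000 002 010 012 022 200 202 212 222}
[PSO] allowed = {000 002 010 012 020 022 200 202 210 212 220 222}
target 220 ∈ {PSO}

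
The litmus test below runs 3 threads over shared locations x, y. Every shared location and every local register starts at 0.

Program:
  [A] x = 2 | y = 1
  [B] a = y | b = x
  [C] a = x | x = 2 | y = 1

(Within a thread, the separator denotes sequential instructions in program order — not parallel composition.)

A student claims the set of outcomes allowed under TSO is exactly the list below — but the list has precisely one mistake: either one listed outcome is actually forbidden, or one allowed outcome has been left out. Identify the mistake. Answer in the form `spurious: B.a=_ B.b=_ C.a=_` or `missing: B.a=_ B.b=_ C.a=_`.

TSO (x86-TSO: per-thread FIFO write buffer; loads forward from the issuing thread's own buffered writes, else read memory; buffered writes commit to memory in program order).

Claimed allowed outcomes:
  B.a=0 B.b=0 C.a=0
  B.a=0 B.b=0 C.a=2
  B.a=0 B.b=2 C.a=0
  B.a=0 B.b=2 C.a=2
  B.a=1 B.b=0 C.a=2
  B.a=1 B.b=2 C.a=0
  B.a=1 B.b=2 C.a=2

outcome vector order: (B.a,B.b,C.a)
under TSO → 0/0/0 0/0/2 0/2/0 0/2/2 1/2/0 1/2/2
claimed∖TSO = {1/0/2}

spurious: B.a=1 B.b=0 C.a=2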